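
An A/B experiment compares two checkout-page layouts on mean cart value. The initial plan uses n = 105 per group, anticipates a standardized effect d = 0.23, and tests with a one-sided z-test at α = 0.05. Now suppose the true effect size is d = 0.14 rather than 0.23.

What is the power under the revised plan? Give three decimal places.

Power ≈ 0.264

With d = 0.14: δ = d·√(n/2) = 0.14 × √(105/2) = 1.0144. Critical value z_{0.05} = 1.645.
Revised power = P(Z > 1.645 − δ) = Φ(-0.630) = 0.2642.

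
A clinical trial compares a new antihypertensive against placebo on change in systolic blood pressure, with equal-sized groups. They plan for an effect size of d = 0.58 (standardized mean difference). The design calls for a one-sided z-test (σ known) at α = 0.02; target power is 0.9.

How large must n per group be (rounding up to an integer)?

For power 0.9 need Φ(δ − z_{0.02}) = 0.9, so δ = z_{0.02} + z_{0.10} = 2.054 + 1.282 = 3.335.
δ = d·√(n/2) ⇒ n = 2(δ/d)² = 2 × (3.335 / 0.58)² = 66.14.
Rounding up, n = 67 per group.

n = 67 per group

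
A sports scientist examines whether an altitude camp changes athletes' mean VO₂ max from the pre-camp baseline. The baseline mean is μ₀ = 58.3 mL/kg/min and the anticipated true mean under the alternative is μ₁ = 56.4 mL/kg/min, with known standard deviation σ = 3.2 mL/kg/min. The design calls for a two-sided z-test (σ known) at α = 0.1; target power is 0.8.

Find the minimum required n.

n = 18

Standardized effect: d = |μ₁ − μ₀| / σ = |56.4 − 58.3| / 3.2 = 0.5937
Set Φ(δ − 1.645) = 0.8; then δ − 1.645 = Φ⁻¹(0.8) = 0.842, giving δ = 2.486.
(For δ > 0 the lower-tail rejection region contributes negligibly to power, so the one-term inversion is standard.)
δ = d·√n ⇒ n = (δ/d)² = (2.486 / 0.5937)² = 17.54.
Rounding up, n = 18.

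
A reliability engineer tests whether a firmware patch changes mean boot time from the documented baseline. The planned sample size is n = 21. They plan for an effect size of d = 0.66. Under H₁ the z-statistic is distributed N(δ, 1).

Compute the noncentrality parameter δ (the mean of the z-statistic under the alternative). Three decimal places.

δ ≈ 3.024

δ = d·√n = 0.66 × √21 = 3.0245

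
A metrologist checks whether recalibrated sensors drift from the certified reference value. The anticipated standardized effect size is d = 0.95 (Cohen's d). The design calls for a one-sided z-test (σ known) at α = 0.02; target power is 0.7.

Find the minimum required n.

n = 8

For power 0.7 need Φ(δ − z_{0.02}) = 0.7, so δ = z_{0.02} + z_{0.30} = 2.054 + 0.524 = 2.578.
δ = d·√n ⇒ n = (δ/d)² = (2.578 / 0.95)² = 7.36.
Rounding up, n = 8.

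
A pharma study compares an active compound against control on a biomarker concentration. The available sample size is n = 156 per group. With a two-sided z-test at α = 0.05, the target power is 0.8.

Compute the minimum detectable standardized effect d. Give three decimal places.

Required noncentrality: δ = z_{0.025} + z_{0.20} = 1.960 + 0.842 = 2.802.
(The second rejection-region term Φ(−δ − z_{α/2}) is negligible and dropped.)
δ = d·√(n/2) ⇒ d = δ/√(n/2) = 2.802/√(156/2) = 0.3172.

d ≈ 0.317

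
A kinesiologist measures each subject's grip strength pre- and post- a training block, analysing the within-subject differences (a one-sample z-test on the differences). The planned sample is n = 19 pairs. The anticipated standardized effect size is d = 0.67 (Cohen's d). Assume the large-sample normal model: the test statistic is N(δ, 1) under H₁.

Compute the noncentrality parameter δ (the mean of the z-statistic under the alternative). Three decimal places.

δ = d·√n = 0.67 × √19 = 2.9205

δ ≈ 2.920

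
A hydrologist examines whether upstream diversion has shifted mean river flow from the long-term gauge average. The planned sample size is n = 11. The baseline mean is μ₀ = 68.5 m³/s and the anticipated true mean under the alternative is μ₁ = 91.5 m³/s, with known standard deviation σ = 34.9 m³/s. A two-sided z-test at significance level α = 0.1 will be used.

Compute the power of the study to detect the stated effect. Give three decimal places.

Standardized effect: d = |μ₁ − μ₀| / σ = |91.5 − 68.5| / 34.9 = 0.6590
Noncentrality parameter: δ = d·√n = 0.6590 × √11 = 2.1857
Critical value for a two-sided test at α = 0.1: z_{α/2} = 1.645.
Power = Φ(δ − 1.645) + Φ(−δ − 1.645) = Φ(0.541) + Φ(-3.831) = 0.7057 + 0.0001 = 0.7058.

Power ≈ 0.706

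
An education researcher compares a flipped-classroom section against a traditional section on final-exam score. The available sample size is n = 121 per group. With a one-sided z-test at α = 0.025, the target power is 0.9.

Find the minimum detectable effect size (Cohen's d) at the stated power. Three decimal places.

Required noncentrality: δ = z_{0.025} + z_{0.10} = 1.960 + 1.282 = 3.242.
δ = d·√(n/2) ⇒ d = δ/√(n/2) = 3.242/√(121/2) = 0.4167.

d ≈ 0.417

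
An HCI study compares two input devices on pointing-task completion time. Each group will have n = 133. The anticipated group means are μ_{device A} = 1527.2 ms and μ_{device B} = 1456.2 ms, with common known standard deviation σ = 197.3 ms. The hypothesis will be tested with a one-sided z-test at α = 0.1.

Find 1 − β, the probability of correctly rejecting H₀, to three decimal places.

Standardized effect: d = |μ_{device A} − μ_{device B}| / σ = |1527.2 − 1456.2| / 197.3 = 0.3599
Noncentrality parameter: δ = d·√(n/2) = 0.3599 × √(133/2) = 2.9346
Critical value for a one-sided test at α = 0.1: z_α = 1.282.
Power = Φ(δ − 1.282) = Φ(1.653) = 0.9508.

Power ≈ 0.951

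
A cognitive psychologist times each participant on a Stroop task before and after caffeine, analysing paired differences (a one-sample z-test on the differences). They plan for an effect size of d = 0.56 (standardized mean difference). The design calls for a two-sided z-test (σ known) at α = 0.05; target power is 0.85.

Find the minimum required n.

For power 0.85 need Φ(δ − z_{0.025}) = 0.85, so δ = z_{0.025} + z_{0.15} = 1.960 + 1.036 = 2.996.
(The Φ(−δ − z_{α/2}) term is vanishingly small for δ > 0 and is dropped in the standard sample-size formula.)
δ = d·√n ⇒ n = (δ/d)² = (2.996 / 0.56)² = 28.63.
Round up to the next whole unit.

n = 29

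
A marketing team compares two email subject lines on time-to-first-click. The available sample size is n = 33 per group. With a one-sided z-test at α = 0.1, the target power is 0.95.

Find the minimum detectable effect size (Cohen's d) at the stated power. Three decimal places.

Required noncentrality: δ = z_{0.1} + z_{0.05} = 1.282 + 1.645 = 2.926.
δ = d·√(n/2) ⇒ d = δ/√(n/2) = 2.926/√(33/2) = 0.7204.

d ≈ 0.720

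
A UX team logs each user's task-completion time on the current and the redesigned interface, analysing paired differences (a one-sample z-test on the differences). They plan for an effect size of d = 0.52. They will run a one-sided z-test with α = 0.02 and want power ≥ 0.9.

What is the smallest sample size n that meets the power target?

Set Φ(δ − 2.054) = 0.9; then δ − 2.054 = Φ⁻¹(0.9) = 1.282, giving δ = 3.335.
δ = d·√n ⇒ n = (δ/d)² = (3.335 / 0.52)² = 41.14.
Round up to the next whole unit.

n = 42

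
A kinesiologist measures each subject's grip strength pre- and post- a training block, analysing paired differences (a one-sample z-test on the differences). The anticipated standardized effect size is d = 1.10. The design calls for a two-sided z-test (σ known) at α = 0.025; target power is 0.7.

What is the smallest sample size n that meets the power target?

For power 0.7 need Φ(δ − z_{0.0125}) = 0.7, so δ = z_{0.0125} + z_{0.30} = 2.241 + 0.524 = 2.766.
(Ignoring the negligible lower-tail rejection probability gives the usual closed-form inversion.)
δ = d·√n ⇒ n = (δ/d)² = (2.766 / 1.10)² = 6.32.
Round up to the next whole unit.

n = 7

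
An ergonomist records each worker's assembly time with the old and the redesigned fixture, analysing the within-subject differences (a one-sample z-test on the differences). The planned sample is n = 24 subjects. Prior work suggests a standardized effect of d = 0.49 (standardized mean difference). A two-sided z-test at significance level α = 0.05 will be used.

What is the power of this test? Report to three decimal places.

Noncentrality parameter: δ = d·√n = 0.49 × √24 = 2.4005
Critical value for a two-sided test at α = 0.05: z_{α/2} = 1.960.
Power = Φ(δ − 1.960) + Φ(−δ − 1.960) = Φ(0.441) + Φ(-4.360) = 0.6702 + 0.0000 = 0.6702.

Power ≈ 0.670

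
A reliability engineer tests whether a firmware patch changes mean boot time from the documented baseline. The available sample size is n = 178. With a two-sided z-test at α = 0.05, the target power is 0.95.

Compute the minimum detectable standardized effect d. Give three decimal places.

Required noncentrality: δ = z_{0.025} + z_{0.05} = 1.960 + 1.645 = 3.605.
(Lower-tail contribution to power is negligible for δ > 0.)
δ = d·√n ⇒ d = δ/√n = 3.605/√178 = 0.2702.

d ≈ 0.270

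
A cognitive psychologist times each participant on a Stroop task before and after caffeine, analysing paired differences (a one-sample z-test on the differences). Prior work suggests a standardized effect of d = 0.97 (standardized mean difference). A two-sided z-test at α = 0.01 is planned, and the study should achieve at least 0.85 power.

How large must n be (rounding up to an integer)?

n = 14

Set Φ(δ − 2.576) = 0.85; then δ − 2.576 = Φ⁻¹(0.85) = 1.036, giving δ = 3.612.
(Ignoring the negligible lower-tail rejection probability gives the usual closed-form inversion.)
δ = d·√n ⇒ n = (δ/d)² = (3.612 / 0.97)² = 13.87.
Round up to the next whole unit.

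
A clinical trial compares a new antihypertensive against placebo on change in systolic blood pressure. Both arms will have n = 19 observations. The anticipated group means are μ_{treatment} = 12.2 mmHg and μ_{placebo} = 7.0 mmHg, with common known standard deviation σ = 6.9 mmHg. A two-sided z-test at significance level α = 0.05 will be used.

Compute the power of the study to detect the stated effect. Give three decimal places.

Standardized effect: d = |μ_{treatment} − μ_{placebo}| / σ = |12.2 − 7.0| / 6.9 = 0.7536
Noncentrality parameter: λ = d·√(n/2) = 0.7536 × √(19/2) = 2.3228
Critical value for a two-sided test at α = 0.05: z_{α/2} = 1.960.
Power = Φ(λ − 1.960) + Φ(−λ − 1.960) = Φ(0.363) + Φ(-4.283) = 0.6416 + 0.0000 = 0.6417.

Power ≈ 0.642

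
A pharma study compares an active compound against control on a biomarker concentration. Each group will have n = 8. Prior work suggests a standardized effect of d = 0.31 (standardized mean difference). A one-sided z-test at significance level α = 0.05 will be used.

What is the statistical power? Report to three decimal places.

Power ≈ 0.153

Noncentrality parameter: δ = d·√(n/2) = 0.31 × √(8/2) = 0.6200
Critical value for a one-sided test at α = 0.05: z_α = 1.645.
Power = Φ(δ − 1.645) = Φ(-1.025) = 0.1527.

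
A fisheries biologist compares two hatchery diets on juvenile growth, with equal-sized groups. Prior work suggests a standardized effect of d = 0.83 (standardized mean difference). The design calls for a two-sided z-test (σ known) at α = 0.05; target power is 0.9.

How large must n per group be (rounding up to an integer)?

n = 31 per group

For power 0.9 need Φ(δ − z_{0.025}) = 0.9, so δ = z_{0.025} + z_{0.10} = 1.960 + 1.282 = 3.242.
(For δ > 0 the lower-tail rejection region contributes negligibly to power, so the one-term inversion is standard.)
δ = d·√(n/2) ⇒ n = 2(δ/d)² = 2 × (3.242 / 0.83)² = 30.50.
Rounding up, n = 31 per group.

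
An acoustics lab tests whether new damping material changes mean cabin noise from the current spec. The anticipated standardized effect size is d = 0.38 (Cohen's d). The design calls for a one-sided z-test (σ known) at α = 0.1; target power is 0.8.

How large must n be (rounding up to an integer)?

n = 32

Set Φ(δ − 1.282) = 0.8; then δ − 1.282 = Φ⁻¹(0.8) = 0.842, giving δ = 2.123.
δ = d·√n ⇒ n = (δ/d)² = (2.123 / 0.38)² = 31.22.
Rounding up, n = 32.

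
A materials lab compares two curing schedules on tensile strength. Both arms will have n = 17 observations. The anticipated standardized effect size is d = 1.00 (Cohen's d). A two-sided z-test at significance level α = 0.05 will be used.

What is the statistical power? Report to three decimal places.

Power ≈ 0.830

Noncentrality parameter: δ = d·√(n/2) = 1.00 × √(17/2) = 2.9155
Two-sided α = 0.05 → critical value z_{0.025} = 1.960.
Power = Φ(δ − 1.960) + Φ(−δ − 1.960) = Φ(0.956) + Φ(-4.875) = 0.8303 + 0.0000 = 0.8303.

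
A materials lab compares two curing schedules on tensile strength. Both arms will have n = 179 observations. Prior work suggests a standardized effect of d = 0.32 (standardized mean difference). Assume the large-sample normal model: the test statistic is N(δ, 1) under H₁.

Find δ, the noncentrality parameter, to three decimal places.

δ ≈ 3.027

The noncentrality parameter scales effect size by the design's sample-size factor: δ = d·√(n/2) = 0.32 × √(179/2) = 3.0273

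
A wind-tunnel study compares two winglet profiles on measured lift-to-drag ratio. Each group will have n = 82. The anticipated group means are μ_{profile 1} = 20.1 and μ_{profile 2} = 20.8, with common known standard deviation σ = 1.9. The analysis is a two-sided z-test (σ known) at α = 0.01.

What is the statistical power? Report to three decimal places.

Standardized effect: d = |μ_{profile 1} − μ_{profile 2}| / σ = |20.1 − 20.8| / 1.9 = 0.3684
Noncentrality parameter: δ = d·√(n/2) = 0.3684 × √(82/2) = 2.3590
Critical value for a two-sided test at α = 0.01: z_{α/2} = 2.576.
Power = Φ(δ − 2.576) + Φ(−δ − 2.576) = Φ(-0.217) + Φ(-4.935) = 0.4142 + 0.0000 = 0.4142.

Power ≈ 0.414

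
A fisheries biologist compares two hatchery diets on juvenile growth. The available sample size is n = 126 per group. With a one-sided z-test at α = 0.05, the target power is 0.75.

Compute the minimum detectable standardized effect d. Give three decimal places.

d ≈ 0.292

Need Φ(δ − 1.645) = 0.75, so δ = 1.645 + 0.674 = 2.319.
δ = d·√(n/2) ⇒ d = δ/√(n/2) = 2.319/√(126/2) = 0.2922.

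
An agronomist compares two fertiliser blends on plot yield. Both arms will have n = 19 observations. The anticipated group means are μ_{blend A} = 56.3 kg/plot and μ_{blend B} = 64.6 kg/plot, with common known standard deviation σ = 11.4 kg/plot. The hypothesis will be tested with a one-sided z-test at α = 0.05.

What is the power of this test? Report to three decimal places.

Standardized effect: d = |μ_{blend A} − μ_{blend B}| / σ = |56.3 − 64.6| / 11.4 = 0.7281
Noncentrality parameter: δ = d·√(n/2) = 0.7281 × √(19/2) = 2.2441
One-sided α = 0.05 → critical value z_{0.05} = 1.645.
Power = P(Z > 1.645 − δ) = Φ(0.599) = 0.7255.

Power ≈ 0.725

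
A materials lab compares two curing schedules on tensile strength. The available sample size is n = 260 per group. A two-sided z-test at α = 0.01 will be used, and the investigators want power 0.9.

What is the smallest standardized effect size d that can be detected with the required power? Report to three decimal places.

Required noncentrality: δ = z_{0.005} + z_{0.10} = 2.576 + 1.282 = 3.857.
(The second rejection-region term Φ(−δ − z_{α/2}) is negligible and dropped.)
δ = d·√(n/2) ⇒ d = δ/√(n/2) = 3.857/√(260/2) = 0.3383.

d ≈ 0.338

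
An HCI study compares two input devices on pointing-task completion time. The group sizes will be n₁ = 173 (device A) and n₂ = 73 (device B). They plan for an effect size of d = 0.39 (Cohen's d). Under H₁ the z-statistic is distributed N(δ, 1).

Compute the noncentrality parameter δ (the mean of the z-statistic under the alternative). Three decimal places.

The noncentrality parameter scales effect size by the design's sample-size factor: δ = d / √(1/n₁ + 1/n₂) = 0.39 / √(1/173 + 1/73) = 2.7944

δ ≈ 2.794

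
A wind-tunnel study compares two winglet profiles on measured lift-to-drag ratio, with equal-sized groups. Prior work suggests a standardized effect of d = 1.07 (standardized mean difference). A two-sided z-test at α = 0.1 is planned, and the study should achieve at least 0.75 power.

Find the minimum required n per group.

Set Φ(δ − 1.645) = 0.75; then δ − 1.645 = Φ⁻¹(0.75) = 0.674, giving δ = 2.319.
(Ignoring the negligible lower-tail rejection probability gives the usual closed-form inversion.)
δ = d·√(n/2) ⇒ n = 2(δ/d)² = 2 × (2.319 / 1.07)² = 9.40.
Round up to the next whole unit.

n = 10 per group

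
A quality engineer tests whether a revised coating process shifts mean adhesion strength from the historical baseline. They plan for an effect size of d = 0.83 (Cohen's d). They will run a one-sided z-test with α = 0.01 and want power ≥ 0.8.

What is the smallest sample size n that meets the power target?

For power 0.8 need Φ(δ − z_{0.01}) = 0.8, so δ = z_{0.01} + z_{0.20} = 2.326 + 0.842 = 3.168.
δ = d·√n ⇒ n = (δ/d)² = (3.168 / 0.83)² = 14.57.
Rounding up, n = 15.

n = 15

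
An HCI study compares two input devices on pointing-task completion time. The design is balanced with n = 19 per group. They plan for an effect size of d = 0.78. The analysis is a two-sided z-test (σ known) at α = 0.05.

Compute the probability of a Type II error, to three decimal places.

β ≈ 0.328

Noncentrality parameter: δ = d·√(n/2) = 0.78 × √(19/2) = 2.4041
Critical value for a two-sided test at α = 0.05: z_{α/2} = 1.960.
Power = Φ(δ − 1.960) + Φ(−δ − 1.960) = Φ(0.444) + Φ(-4.364) = 0.6715 + 0.0000 = 0.6715.
Type II error: β = 1 − power = 1 − 0.6715 = 0.3285.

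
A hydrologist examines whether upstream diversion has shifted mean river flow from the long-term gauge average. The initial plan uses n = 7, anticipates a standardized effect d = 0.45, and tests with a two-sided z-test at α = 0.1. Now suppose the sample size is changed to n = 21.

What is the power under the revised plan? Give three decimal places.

With n = 21: δ = d·√n = 0.45 × √21 = 2.0622. Critical value z_{0.05} = 1.645.
Revised power = Φ(δ − 1.645) + Φ(−δ − 1.645) = Φ(0.417) + Φ(-3.707) = 0.6618 + 0.0001 = 0.6619.

Power ≈ 0.662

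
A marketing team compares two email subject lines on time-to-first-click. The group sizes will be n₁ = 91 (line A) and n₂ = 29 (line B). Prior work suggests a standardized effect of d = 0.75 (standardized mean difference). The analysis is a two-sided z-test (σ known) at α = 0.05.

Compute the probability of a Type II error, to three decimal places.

Noncentrality parameter: δ = d / √(1/n₁ + 1/n₂) = 0.75 / √(1/91 + 1/29) = 3.5171
Critical value for a two-sided test at α = 0.05: z_{α/2} = 1.960.
Power = Φ(δ − 1.960) + Φ(−δ − 1.960) = Φ(1.557) + Φ(-5.477) = 0.9403 + 0.0000 = 0.9403.
Type II error: β = 1 − power = 1 − 0.9403 = 0.0597.

β ≈ 0.060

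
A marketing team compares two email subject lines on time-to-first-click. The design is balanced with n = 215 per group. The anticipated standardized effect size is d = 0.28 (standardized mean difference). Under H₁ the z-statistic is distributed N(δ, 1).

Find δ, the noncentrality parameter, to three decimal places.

The noncentrality parameter scales effect size by the design's sample-size factor: δ = d·√(n/2) = 0.28 × √(215/2) = 2.9031

δ ≈ 2.903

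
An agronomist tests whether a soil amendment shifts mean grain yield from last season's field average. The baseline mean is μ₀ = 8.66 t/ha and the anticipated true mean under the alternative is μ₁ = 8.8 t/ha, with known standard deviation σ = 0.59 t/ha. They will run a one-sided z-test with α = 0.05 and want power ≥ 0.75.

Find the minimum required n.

n = 96

Standardized effect: d = |μ₁ − μ₀| / σ = |8.8 − 8.66| / 0.59 = 0.2373
Set Φ(δ − 1.645) = 0.75; then δ − 1.645 = Φ⁻¹(0.75) = 0.674, giving δ = 2.319.
δ = d·√n ⇒ n = (δ/d)² = (2.319 / 0.2373)² = 95.54.
Rounding up, n = 96.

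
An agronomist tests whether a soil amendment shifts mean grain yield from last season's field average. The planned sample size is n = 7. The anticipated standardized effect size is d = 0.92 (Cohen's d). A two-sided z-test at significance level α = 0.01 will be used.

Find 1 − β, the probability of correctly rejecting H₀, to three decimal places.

Noncentrality parameter: δ = d·√n = 0.92 × √7 = 2.4341
Critical value for a two-sided test at α = 0.01: z_{α/2} = 2.576.
Power = Φ(δ − 2.576) + Φ(−δ − 2.576) = Φ(-0.142) + Φ(-5.010) = 0.4436 + 0.0000 = 0.4436.

Power ≈ 0.444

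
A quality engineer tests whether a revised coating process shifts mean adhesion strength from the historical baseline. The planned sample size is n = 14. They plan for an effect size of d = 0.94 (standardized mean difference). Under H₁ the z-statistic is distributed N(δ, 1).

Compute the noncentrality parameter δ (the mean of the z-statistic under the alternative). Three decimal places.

δ ≈ 3.517

δ = d·√n = 0.94 × √14 = 3.5172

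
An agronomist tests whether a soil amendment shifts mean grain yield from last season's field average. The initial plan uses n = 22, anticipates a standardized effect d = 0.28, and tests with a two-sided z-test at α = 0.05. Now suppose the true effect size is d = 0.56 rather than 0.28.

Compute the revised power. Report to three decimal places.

With d = 0.56: δ = d·√n = 0.56 × √22 = 2.6266. Critical value z_{0.025} = 1.960.
Revised power = Φ(δ − 1.960) + Φ(−δ − 1.960) = Φ(0.667) + Φ(-4.587) = 0.7475 + 0.0000 = 0.7475.

Power ≈ 0.748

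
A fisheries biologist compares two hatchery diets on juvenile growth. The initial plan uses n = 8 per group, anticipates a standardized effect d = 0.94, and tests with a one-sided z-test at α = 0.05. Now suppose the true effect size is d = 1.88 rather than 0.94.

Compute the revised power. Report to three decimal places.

Power ≈ 0.983

With d = 1.88: δ = d·√(n/2) = 1.88 × √(8/2) = 3.7600. Critical value z_{0.05} = 1.645.
Revised power = P(Z > 1.645 − δ) = Φ(2.115) = 0.9828.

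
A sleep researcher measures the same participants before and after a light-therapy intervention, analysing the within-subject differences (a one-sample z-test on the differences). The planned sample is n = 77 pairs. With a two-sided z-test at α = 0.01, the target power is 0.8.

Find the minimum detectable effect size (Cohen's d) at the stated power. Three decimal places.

Required noncentrality: δ = z_{0.005} + z_{0.20} = 2.576 + 0.842 = 3.417.
(The second rejection-region term Φ(−δ − z_{α/2}) is negligible and dropped.)
δ = d·√n ⇒ d = δ/√n = 3.417/√77 = 0.3895.

d ≈ 0.389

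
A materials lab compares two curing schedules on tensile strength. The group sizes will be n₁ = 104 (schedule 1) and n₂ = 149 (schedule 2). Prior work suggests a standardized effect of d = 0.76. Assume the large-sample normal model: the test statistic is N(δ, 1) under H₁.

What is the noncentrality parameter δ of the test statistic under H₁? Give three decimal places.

δ = d / √(1/n₁ + 1/n₂) = 0.76 / √(1/104 + 1/149) = 5.9479

δ ≈ 5.948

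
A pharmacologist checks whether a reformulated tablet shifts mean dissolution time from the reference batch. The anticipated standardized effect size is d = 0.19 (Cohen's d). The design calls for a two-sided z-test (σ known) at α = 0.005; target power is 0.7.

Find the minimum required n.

Set Φ(δ − 2.807) = 0.7; then δ − 2.807 = Φ⁻¹(0.7) = 0.524, giving δ = 3.331.
(The Φ(−δ − z_{α/2}) term is vanishingly small for δ > 0 and is dropped in the standard sample-size formula.)
δ = d·√n ⇒ n = (δ/d)² = (3.331 / 0.19)² = 307.44.
Rounding up, n = 308.

n = 308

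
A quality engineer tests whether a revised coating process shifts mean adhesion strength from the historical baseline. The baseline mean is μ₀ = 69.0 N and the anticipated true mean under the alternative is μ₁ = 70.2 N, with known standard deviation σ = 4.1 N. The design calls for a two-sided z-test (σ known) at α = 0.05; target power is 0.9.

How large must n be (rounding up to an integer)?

n = 123

Standardized effect: d = |μ₁ − μ₀| / σ = |70.2 − 69.0| / 4.1 = 0.2927
Set Φ(δ − 1.960) = 0.9; then δ − 1.960 = Φ⁻¹(0.9) = 1.282, giving δ = 3.242.
(The Φ(−δ − z_{α/2}) term is vanishingly small for δ > 0 and is dropped in the standard sample-size formula.)
δ = d·√n ⇒ n = (δ/d)² = (3.242 / 0.2927)² = 122.66.
Round up to the next whole unit.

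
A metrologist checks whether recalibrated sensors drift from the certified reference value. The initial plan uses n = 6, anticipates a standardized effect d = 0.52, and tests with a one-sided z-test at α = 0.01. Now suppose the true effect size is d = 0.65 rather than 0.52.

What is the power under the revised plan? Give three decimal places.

Power ≈ 0.231

With d = 0.65: δ = d·√n = 0.65 × √6 = 1.5922. Critical value z_{0.01} = 2.326.
Revised power = P(Z > 2.326 − δ) = Φ(-0.734) = 0.2314.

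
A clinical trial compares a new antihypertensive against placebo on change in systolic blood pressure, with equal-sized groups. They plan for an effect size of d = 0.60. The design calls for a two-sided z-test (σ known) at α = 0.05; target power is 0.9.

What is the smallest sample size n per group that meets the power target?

Set Φ(δ − 1.960) = 0.9; then δ − 1.960 = Φ⁻¹(0.9) = 1.282, giving δ = 3.242.
(Ignoring the negligible lower-tail rejection probability gives the usual closed-form inversion.)
δ = d·√(n/2) ⇒ n = 2(δ/d)² = 2 × (3.242 / 0.60)² = 58.37.
Rounding up, n = 59 per group.

n = 59 per group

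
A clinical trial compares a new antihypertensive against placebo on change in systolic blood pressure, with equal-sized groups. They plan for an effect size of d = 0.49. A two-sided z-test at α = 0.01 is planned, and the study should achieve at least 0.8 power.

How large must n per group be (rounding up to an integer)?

Set Φ(δ − 2.576) = 0.8; then δ − 2.576 = Φ⁻¹(0.8) = 0.842, giving δ = 3.417.
(Ignoring the negligible lower-tail rejection probability gives the usual closed-form inversion.)
δ = d·√(n/2) ⇒ n = 2(δ/d)² = 2 × (3.417 / 0.49)² = 97.28.
Rounding up, n = 98 per group.

n = 98 per group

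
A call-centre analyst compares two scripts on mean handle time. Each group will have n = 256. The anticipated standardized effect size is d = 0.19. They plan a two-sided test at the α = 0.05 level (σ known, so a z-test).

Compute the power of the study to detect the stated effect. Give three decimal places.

Noncentrality parameter: δ = d·√(n/2) = 0.19 × √(256/2) = 2.1496
Critical value for a two-sided test at α = 0.05: z_{α/2} = 1.960.
Power = Φ(δ − 1.960) + Φ(−δ − 1.960) = Φ(0.190) + Φ(-4.110) = 0.5752 + 0.0000 = 0.5752.

Power ≈ 0.575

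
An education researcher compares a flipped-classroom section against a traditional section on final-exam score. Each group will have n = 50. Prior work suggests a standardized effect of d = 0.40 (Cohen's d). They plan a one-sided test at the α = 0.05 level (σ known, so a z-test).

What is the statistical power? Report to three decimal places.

Power ≈ 0.639

Noncentrality parameter: δ = d·√(n/2) = 0.40 × √(50/2) = 2.0000
Critical value for a one-sided test at α = 0.05: z_α = 1.645.
Power = P(Z > 1.645 − δ) = Φ(0.355) = 0.6388.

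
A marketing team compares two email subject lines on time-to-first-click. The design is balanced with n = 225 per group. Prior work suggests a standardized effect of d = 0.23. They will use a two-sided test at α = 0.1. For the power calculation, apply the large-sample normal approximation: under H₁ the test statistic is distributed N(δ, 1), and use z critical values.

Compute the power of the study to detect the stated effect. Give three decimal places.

Noncentrality parameter: λ = d·√(n/2) = 0.23 × √(225/2) = 2.4395
Critical value for a two-sided test at α = 0.1: z_{α/2} = 1.645.
Power = Φ(λ − 1.645) + Φ(−λ − 1.645) = Φ(0.795) + Φ(-4.084) = 0.7866 + 0.0000 = 0.7866.

Power ≈ 0.787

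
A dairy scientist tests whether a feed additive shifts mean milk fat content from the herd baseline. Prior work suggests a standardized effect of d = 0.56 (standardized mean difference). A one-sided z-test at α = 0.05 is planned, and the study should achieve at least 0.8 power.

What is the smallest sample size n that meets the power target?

Set Φ(δ − 1.645) = 0.8; then δ − 1.645 = Φ⁻¹(0.8) = 0.842, giving δ = 2.486.
δ = d·√n ⇒ n = (δ/d)² = (2.486 / 0.56)² = 19.71.
Rounding up, n = 20.

n = 20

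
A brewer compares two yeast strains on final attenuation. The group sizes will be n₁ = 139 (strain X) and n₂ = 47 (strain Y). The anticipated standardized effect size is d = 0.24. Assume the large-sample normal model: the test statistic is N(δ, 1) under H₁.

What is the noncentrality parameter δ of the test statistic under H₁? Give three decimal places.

δ = d / √(1/n₁ + 1/n₂) = 0.24 / √(1/139 + 1/47) = 1.4224

δ ≈ 1.422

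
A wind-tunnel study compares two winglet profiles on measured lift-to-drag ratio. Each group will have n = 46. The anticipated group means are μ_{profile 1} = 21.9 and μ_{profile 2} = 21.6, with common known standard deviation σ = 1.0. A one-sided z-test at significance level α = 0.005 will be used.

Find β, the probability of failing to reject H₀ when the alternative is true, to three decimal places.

β ≈ 0.872

Standardized effect: d = |μ_{profile 1} − μ_{profile 2}| / σ = |21.9 − 21.6| / 1.0 = 0.3000
Noncentrality parameter: δ = d·√(n/2) = 0.3000 × √(46/2) = 1.4387
Critical value for a one-sided test at α = 0.005: z_α = 2.576.
Power = Φ(δ − 2.576) = Φ(-1.137) = 0.1278.
Type II error: β = 1 − power = 1 − 0.1278 = 0.8722.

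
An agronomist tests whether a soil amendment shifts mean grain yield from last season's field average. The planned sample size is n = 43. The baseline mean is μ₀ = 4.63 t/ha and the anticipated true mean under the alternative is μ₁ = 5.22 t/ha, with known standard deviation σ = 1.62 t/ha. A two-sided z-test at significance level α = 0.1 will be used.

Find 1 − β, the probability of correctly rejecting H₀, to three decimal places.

Power ≈ 0.771

Standardized effect: d = |μ₁ − μ₀| / σ = |5.22 − 4.63| / 1.62 = 0.3642
Noncentrality parameter: δ = d·√n = 0.3642 × √43 = 2.3882
Critical value for a two-sided test at α = 0.1: z_{α/2} = 1.645.
Power = Φ(δ − 1.645) + Φ(−δ − 1.645) = Φ(0.743) + Φ(-4.033) = 0.7714 + 0.0000 = 0.7714.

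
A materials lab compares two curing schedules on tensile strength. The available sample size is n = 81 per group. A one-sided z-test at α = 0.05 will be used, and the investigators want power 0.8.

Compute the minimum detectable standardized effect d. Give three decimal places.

Required noncentrality: δ = z_{0.05} + z_{0.20} = 1.645 + 0.842 = 2.486.
δ = d·√(n/2) ⇒ d = δ/√(n/2) = 2.486/√(81/2) = 0.3907.

d ≈ 0.391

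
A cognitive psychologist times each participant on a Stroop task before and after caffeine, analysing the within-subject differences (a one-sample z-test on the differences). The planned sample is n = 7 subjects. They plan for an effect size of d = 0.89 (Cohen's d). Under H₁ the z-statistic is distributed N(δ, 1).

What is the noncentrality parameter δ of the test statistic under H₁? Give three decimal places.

δ ≈ 2.355

δ = d·√n = 0.89 × √7 = 2.3547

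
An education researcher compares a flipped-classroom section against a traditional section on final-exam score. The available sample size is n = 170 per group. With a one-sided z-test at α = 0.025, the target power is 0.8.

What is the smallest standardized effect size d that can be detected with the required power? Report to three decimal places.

d ≈ 0.304

Required noncentrality: δ = z_{0.025} + z_{0.20} = 1.960 + 0.842 = 2.802.
δ = d·√(n/2) ⇒ d = δ/√(n/2) = 2.802/√(170/2) = 0.3039.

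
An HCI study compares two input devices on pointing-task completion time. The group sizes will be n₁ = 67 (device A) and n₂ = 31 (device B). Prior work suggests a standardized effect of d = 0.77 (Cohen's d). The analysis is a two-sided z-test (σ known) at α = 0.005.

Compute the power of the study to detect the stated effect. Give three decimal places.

Noncentrality parameter: δ = d / √(1/n₁ + 1/n₂) = 0.77 / √(1/67 + 1/31) = 3.5448
Critical value for a two-sided test at α = 0.005: z_{α/2} = 2.807.
Power = Φ(δ − 2.807) + Φ(−δ − 2.807) = Φ(0.738) + Φ(-6.352) = 0.7697 + 0.0000 = 0.7697.

Power ≈ 0.770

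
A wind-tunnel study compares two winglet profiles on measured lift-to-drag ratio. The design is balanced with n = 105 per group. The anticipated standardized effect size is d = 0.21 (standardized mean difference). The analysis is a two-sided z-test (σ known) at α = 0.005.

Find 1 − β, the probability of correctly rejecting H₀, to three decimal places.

Power ≈ 0.099

Noncentrality parameter: λ = d·√(n/2) = 0.21 × √(105/2) = 1.5216
Critical value for a two-sided test at α = 0.005: z_{α/2} = 2.807.
Power = Φ(λ − 2.807) + Φ(−λ − 2.807) = Φ(-1.285) + Φ(-4.329) = 0.0993 + 0.0000 = 0.0993.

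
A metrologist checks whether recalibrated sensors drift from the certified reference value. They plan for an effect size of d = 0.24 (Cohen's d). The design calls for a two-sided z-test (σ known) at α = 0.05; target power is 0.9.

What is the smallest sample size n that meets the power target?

n = 183

For power 0.9 need Φ(δ − z_{0.025}) = 0.9, so δ = z_{0.025} + z_{0.10} = 1.960 + 1.282 = 3.242.
(The Φ(−δ − z_{α/2}) term is vanishingly small for δ > 0 and is dropped in the standard sample-size formula.)
δ = d·√n ⇒ n = (δ/d)² = (3.242 / 0.24)² = 182.42.
Rounding up, n = 183.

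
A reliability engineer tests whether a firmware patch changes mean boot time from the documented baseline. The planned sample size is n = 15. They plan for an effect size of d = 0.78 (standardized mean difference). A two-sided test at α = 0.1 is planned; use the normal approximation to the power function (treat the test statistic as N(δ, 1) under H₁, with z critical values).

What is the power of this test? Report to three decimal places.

Noncentrality parameter: δ = d·√n = 0.78 × √15 = 3.0209
Two-sided α = 0.1 → critical value z_{0.05} = 1.645.
Power = Φ(δ − 1.645) + Φ(−δ − 1.645) = Φ(1.376) + Φ(-4.666) = 0.9156 + 0.0000 = 0.9156.

Power ≈ 0.916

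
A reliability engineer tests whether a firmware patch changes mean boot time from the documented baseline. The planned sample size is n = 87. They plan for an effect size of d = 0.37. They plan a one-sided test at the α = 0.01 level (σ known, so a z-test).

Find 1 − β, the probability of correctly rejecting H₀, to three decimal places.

Power ≈ 0.870

Noncentrality parameter: δ = d·√n = 0.37 × √87 = 3.4511
One-sided α = 0.01 → critical value z_{0.01} = 2.326.
Power = P(Z > 2.326 − δ) = Φ(1.125) = 0.8697.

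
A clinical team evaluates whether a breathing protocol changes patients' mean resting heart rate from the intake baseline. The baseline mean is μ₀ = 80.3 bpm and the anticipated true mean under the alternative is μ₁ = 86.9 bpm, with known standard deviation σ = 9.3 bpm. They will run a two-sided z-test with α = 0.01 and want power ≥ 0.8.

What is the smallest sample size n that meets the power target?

Standardized effect: d = |μ₁ − μ₀| / σ = |86.9 − 80.3| / 9.3 = 0.7097
For power 0.8 need Φ(δ − z_{0.005}) = 0.8, so δ = z_{0.005} + z_{0.20} = 2.576 + 0.842 = 3.417.
(Ignoring the negligible lower-tail rejection probability gives the usual closed-form inversion.)
δ = d·√n ⇒ n = (δ/d)² = (3.417 / 0.7097)² = 23.19.
Rounding up, n = 24.

n = 24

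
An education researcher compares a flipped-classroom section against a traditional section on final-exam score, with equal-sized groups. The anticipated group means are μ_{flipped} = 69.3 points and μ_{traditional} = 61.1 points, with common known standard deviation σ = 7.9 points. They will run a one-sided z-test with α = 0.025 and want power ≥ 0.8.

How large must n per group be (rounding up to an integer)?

n = 15 per group

Standardized effect: d = |μ_{flipped} − μ_{traditional}| / σ = |69.3 − 61.1| / 7.9 = 1.0380
For power 0.8 need Φ(δ − z_{0.025}) = 0.8, so δ = z_{0.025} + z_{0.20} = 1.960 + 0.842 = 2.802.
δ = d·√(n/2) ⇒ n = 2(δ/d)² = 2 × (2.802 / 1.0380)² = 14.57.
Rounding up, n = 15 per group.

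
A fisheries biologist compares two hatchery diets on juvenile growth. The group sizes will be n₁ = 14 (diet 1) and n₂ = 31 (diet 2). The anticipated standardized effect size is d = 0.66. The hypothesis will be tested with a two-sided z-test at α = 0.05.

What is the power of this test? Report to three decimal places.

Power ≈ 0.536

Noncentrality parameter: δ = d / √(1/n₁ + 1/n₂) = 0.66 / √(1/14 + 1/31) = 2.0497
Critical value for a two-sided test at α = 0.05: z_{α/2} = 1.960.
Power = Φ(δ − 1.960) + Φ(−δ − 1.960) = Φ(0.090) + Φ(-4.010) = 0.5357 + 0.0000 = 0.5358.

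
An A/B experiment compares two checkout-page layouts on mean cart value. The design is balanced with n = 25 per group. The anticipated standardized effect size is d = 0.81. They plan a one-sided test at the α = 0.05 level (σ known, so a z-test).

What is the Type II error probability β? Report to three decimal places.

β ≈ 0.111

Noncentrality parameter: δ = d·√(n/2) = 0.81 × √(25/2) = 2.8638
Critical value for a one-sided test at α = 0.05: z_α = 1.645.
Power = Φ(δ − 1.645) = Φ(1.219) = 0.8886.
Type II error: β = 1 − power = 1 − 0.8886 = 0.1114.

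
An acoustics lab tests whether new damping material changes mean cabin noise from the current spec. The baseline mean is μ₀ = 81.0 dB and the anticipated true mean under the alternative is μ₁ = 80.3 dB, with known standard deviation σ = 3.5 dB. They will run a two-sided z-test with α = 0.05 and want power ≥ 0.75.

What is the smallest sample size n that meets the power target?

n = 174

Standardized effect: d = |μ₁ − μ₀| / σ = |80.3 − 81.0| / 3.5 = 0.2000
For power 0.75 need Φ(δ − z_{0.025}) = 0.75, so δ = z_{0.025} + z_{0.25} = 1.960 + 0.674 = 2.634.
(Ignoring the negligible lower-tail rejection probability gives the usual closed-form inversion.)
δ = d·√n ⇒ n = (δ/d)² = (2.634 / 0.2000)² = 173.51.
Round up to the next whole unit.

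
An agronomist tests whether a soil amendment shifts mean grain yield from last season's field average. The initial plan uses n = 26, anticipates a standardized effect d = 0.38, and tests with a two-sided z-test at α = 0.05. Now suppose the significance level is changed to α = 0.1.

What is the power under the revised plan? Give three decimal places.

δ = d·√n = 0.38 × √26 = 1.9376 (unchanged). New critical value: z_{0.05} = 1.645.
Revised power = Φ(δ − 1.645) + Φ(−δ − 1.645) = Φ(0.293) + Φ(-3.582) = 0.6152 + 0.0002 = 0.6153.

Power ≈ 0.615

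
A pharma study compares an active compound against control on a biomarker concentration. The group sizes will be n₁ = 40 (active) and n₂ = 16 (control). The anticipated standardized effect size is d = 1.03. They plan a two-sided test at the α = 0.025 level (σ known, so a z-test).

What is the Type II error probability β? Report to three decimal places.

β ≈ 0.107

Noncentrality parameter: δ = d / √(1/n₁ + 1/n₂) = 1.03 / √(1/40 + 1/16) = 3.4820
Two-sided α = 0.025 → critical value z_{0.0125} = 2.241.
Power = Φ(δ − 2.241) + Φ(−δ − 2.241) = Φ(1.241) + Φ(-5.723) = 0.8926 + 0.0000 = 0.8926.
Type II error: β = 1 − power = 1 − 0.8926 = 0.1074.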